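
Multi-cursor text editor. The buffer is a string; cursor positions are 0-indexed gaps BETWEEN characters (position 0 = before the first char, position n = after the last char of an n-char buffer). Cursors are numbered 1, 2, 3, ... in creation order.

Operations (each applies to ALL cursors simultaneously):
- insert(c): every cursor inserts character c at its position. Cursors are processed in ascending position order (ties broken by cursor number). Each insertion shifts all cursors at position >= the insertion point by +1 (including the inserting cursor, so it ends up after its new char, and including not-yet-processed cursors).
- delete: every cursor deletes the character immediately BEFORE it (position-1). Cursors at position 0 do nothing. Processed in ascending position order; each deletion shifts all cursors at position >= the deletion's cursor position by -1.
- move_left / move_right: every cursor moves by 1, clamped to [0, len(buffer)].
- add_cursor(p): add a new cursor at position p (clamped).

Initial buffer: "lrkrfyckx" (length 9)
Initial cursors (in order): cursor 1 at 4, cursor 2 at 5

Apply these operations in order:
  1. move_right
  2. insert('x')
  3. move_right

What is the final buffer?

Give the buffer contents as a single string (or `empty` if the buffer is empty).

After op 1 (move_right): buffer="lrkrfyckx" (len 9), cursors c1@5 c2@6, authorship .........
After op 2 (insert('x')): buffer="lrkrfxyxckx" (len 11), cursors c1@6 c2@8, authorship .....1.2...
After op 3 (move_right): buffer="lrkrfxyxckx" (len 11), cursors c1@7 c2@9, authorship .....1.2...

Answer: lrkrfxyxckx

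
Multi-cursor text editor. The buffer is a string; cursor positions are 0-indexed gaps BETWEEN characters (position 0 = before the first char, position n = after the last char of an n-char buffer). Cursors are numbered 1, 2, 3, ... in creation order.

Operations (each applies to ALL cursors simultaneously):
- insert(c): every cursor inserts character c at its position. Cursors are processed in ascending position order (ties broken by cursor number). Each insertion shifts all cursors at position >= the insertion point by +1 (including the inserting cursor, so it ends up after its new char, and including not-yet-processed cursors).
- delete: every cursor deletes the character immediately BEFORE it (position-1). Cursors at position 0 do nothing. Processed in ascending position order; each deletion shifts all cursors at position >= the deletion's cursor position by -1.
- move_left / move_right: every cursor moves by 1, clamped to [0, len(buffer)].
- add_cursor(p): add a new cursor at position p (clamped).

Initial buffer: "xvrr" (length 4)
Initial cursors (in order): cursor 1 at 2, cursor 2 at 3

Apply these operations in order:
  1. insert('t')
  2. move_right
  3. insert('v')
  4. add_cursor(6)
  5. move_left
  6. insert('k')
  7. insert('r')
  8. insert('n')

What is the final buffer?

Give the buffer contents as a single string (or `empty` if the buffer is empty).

Answer: xvtrkrnvkrntrkrnv

Derivation:
After op 1 (insert('t')): buffer="xvtrtr" (len 6), cursors c1@3 c2@5, authorship ..1.2.
After op 2 (move_right): buffer="xvtrtr" (len 6), cursors c1@4 c2@6, authorship ..1.2.
After op 3 (insert('v')): buffer="xvtrvtrv" (len 8), cursors c1@5 c2@8, authorship ..1.12.2
After op 4 (add_cursor(6)): buffer="xvtrvtrv" (len 8), cursors c1@5 c3@6 c2@8, authorship ..1.12.2
After op 5 (move_left): buffer="xvtrvtrv" (len 8), cursors c1@4 c3@5 c2@7, authorship ..1.12.2
After op 6 (insert('k')): buffer="xvtrkvktrkv" (len 11), cursors c1@5 c3@7 c2@10, authorship ..1.1132.22
After op 7 (insert('r')): buffer="xvtrkrvkrtrkrv" (len 14), cursors c1@6 c3@9 c2@13, authorship ..1.111332.222
After op 8 (insert('n')): buffer="xvtrkrnvkrntrkrnv" (len 17), cursors c1@7 c3@11 c2@16, authorship ..1.11113332.2222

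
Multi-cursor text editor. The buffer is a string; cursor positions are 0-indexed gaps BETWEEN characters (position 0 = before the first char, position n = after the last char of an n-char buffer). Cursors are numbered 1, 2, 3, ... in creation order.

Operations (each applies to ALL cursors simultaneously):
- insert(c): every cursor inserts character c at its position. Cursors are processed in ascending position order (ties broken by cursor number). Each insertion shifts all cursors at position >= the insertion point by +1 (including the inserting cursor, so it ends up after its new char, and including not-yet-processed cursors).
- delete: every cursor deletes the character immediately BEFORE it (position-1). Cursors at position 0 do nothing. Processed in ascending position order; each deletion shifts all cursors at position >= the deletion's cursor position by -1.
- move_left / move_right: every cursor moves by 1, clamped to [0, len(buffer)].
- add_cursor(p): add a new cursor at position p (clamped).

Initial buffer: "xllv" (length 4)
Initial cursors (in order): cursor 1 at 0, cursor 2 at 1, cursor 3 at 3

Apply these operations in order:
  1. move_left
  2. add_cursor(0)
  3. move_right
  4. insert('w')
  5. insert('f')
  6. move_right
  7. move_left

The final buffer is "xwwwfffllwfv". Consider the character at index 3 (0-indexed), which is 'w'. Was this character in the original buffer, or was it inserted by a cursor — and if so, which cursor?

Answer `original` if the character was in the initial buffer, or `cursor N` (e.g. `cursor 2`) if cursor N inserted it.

After op 1 (move_left): buffer="xllv" (len 4), cursors c1@0 c2@0 c3@2, authorship ....
After op 2 (add_cursor(0)): buffer="xllv" (len 4), cursors c1@0 c2@0 c4@0 c3@2, authorship ....
After op 3 (move_right): buffer="xllv" (len 4), cursors c1@1 c2@1 c4@1 c3@3, authorship ....
After op 4 (insert('w')): buffer="xwwwllwv" (len 8), cursors c1@4 c2@4 c4@4 c3@7, authorship .124..3.
After op 5 (insert('f')): buffer="xwwwfffllwfv" (len 12), cursors c1@7 c2@7 c4@7 c3@11, authorship .124124..33.
After op 6 (move_right): buffer="xwwwfffllwfv" (len 12), cursors c1@8 c2@8 c4@8 c3@12, authorship .124124..33.
After op 7 (move_left): buffer="xwwwfffllwfv" (len 12), cursors c1@7 c2@7 c4@7 c3@11, authorship .124124..33.
Authorship (.=original, N=cursor N): . 1 2 4 1 2 4 . . 3 3 .
Index 3: author = 4

Answer: cursor 4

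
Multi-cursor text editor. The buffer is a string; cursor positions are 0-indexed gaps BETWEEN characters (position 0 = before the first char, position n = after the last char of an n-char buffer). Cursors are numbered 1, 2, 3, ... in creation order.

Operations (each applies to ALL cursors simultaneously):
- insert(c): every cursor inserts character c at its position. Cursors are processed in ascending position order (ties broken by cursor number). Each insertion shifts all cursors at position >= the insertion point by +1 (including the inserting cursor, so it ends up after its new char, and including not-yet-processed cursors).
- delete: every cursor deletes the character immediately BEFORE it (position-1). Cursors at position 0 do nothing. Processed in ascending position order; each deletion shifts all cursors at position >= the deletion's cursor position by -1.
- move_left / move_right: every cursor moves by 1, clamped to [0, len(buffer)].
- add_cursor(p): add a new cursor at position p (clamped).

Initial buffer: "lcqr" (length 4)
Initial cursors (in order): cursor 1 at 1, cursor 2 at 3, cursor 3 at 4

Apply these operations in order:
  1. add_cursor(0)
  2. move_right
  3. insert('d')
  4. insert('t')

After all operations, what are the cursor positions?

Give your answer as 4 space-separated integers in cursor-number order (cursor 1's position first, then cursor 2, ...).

Answer: 6 12 12 3

Derivation:
After op 1 (add_cursor(0)): buffer="lcqr" (len 4), cursors c4@0 c1@1 c2@3 c3@4, authorship ....
After op 2 (move_right): buffer="lcqr" (len 4), cursors c4@1 c1@2 c2@4 c3@4, authorship ....
After op 3 (insert('d')): buffer="ldcdqrdd" (len 8), cursors c4@2 c1@4 c2@8 c3@8, authorship .4.1..23
After op 4 (insert('t')): buffer="ldtcdtqrddtt" (len 12), cursors c4@3 c1@6 c2@12 c3@12, authorship .44.11..2323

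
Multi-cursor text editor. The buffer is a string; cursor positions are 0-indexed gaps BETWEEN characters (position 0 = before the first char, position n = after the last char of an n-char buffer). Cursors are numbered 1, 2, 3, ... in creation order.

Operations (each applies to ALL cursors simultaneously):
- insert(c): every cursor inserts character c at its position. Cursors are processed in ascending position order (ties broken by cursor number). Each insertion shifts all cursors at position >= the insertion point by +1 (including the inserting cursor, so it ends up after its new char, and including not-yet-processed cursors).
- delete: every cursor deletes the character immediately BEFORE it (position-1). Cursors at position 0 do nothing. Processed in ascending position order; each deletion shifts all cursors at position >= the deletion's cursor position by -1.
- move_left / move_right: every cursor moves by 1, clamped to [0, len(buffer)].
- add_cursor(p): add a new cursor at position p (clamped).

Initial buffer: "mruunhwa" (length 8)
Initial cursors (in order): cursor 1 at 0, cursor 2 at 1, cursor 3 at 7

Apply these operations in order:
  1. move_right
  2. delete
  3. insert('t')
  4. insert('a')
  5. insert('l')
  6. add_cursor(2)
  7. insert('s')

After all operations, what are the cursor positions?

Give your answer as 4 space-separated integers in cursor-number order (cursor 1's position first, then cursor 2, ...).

Answer: 9 9 18 3

Derivation:
After op 1 (move_right): buffer="mruunhwa" (len 8), cursors c1@1 c2@2 c3@8, authorship ........
After op 2 (delete): buffer="uunhw" (len 5), cursors c1@0 c2@0 c3@5, authorship .....
After op 3 (insert('t')): buffer="ttuunhwt" (len 8), cursors c1@2 c2@2 c3@8, authorship 12.....3
After op 4 (insert('a')): buffer="ttaauunhwta" (len 11), cursors c1@4 c2@4 c3@11, authorship 1212.....33
After op 5 (insert('l')): buffer="ttaalluunhwtal" (len 14), cursors c1@6 c2@6 c3@14, authorship 121212.....333
After op 6 (add_cursor(2)): buffer="ttaalluunhwtal" (len 14), cursors c4@2 c1@6 c2@6 c3@14, authorship 121212.....333
After op 7 (insert('s')): buffer="ttsaallssuunhwtals" (len 18), cursors c4@3 c1@9 c2@9 c3@18, authorship 124121212.....3333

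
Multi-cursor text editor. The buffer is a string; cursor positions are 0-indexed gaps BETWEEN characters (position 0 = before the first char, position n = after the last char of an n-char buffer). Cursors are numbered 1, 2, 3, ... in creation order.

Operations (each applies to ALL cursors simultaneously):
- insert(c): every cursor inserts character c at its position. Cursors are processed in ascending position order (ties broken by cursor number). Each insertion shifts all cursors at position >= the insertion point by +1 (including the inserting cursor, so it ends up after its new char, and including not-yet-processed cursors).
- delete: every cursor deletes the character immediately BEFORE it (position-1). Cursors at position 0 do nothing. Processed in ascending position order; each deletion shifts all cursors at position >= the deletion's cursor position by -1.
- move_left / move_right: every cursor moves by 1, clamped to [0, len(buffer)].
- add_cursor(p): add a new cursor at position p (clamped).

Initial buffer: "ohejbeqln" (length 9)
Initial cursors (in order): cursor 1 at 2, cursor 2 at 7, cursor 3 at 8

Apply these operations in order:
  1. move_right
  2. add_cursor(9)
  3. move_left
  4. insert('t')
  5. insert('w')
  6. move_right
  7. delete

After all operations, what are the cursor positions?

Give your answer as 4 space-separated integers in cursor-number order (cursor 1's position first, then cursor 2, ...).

Answer: 4 10 13 13

Derivation:
After op 1 (move_right): buffer="ohejbeqln" (len 9), cursors c1@3 c2@8 c3@9, authorship .........
After op 2 (add_cursor(9)): buffer="ohejbeqln" (len 9), cursors c1@3 c2@8 c3@9 c4@9, authorship .........
After op 3 (move_left): buffer="ohejbeqln" (len 9), cursors c1@2 c2@7 c3@8 c4@8, authorship .........
After op 4 (insert('t')): buffer="ohtejbeqtlttn" (len 13), cursors c1@3 c2@9 c3@12 c4@12, authorship ..1.....2.34.
After op 5 (insert('w')): buffer="ohtwejbeqtwlttwwn" (len 17), cursors c1@4 c2@11 c3@16 c4@16, authorship ..11.....22.3434.
After op 6 (move_right): buffer="ohtwejbeqtwlttwwn" (len 17), cursors c1@5 c2@12 c3@17 c4@17, authorship ..11.....22.3434.
After op 7 (delete): buffer="ohtwjbeqtwttw" (len 13), cursors c1@4 c2@10 c3@13 c4@13, authorship ..11....22343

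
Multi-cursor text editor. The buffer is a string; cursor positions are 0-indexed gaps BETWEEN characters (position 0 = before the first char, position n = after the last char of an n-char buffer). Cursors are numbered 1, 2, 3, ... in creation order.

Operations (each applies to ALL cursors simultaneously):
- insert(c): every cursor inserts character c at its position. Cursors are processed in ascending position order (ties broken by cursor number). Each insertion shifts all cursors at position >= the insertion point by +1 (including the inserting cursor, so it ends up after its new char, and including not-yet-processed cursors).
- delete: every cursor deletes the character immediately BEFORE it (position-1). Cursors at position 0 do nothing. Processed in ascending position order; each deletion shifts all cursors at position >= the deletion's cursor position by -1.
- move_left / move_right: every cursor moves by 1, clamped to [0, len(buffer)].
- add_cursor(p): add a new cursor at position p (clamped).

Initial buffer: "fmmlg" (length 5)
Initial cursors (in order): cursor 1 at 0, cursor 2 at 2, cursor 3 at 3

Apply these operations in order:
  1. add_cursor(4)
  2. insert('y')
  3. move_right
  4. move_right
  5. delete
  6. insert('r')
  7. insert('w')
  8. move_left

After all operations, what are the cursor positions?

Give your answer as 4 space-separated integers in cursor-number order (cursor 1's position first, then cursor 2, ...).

Answer: 3 7 12 12

Derivation:
After op 1 (add_cursor(4)): buffer="fmmlg" (len 5), cursors c1@0 c2@2 c3@3 c4@4, authorship .....
After op 2 (insert('y')): buffer="yfmymylyg" (len 9), cursors c1@1 c2@4 c3@6 c4@8, authorship 1..2.3.4.
After op 3 (move_right): buffer="yfmymylyg" (len 9), cursors c1@2 c2@5 c3@7 c4@9, authorship 1..2.3.4.
After op 4 (move_right): buffer="yfmymylyg" (len 9), cursors c1@3 c2@6 c3@8 c4@9, authorship 1..2.3.4.
After op 5 (delete): buffer="yfyml" (len 5), cursors c1@2 c2@4 c3@5 c4@5, authorship 1.2..
After op 6 (insert('r')): buffer="yfrymrlrr" (len 9), cursors c1@3 c2@6 c3@9 c4@9, authorship 1.12.2.34
After op 7 (insert('w')): buffer="yfrwymrwlrrww" (len 13), cursors c1@4 c2@8 c3@13 c4@13, authorship 1.112.22.3434
After op 8 (move_left): buffer="yfrwymrwlrrww" (len 13), cursors c1@3 c2@7 c3@12 c4@12, authorship 1.112.22.3434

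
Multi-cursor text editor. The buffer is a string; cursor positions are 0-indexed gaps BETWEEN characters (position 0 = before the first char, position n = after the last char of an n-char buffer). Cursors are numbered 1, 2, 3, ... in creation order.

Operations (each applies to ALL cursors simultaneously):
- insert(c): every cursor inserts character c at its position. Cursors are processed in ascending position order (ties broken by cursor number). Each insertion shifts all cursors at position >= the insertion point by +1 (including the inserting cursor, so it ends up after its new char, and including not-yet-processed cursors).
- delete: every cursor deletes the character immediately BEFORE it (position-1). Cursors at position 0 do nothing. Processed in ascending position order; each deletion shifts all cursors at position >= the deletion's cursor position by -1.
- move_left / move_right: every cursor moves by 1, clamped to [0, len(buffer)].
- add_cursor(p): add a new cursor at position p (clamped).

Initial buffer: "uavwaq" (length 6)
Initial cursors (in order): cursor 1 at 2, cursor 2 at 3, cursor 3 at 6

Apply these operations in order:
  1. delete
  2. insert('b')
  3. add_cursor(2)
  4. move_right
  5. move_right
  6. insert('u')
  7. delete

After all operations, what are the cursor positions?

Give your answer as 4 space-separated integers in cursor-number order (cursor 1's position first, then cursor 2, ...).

After op 1 (delete): buffer="uwa" (len 3), cursors c1@1 c2@1 c3@3, authorship ...
After op 2 (insert('b')): buffer="ubbwab" (len 6), cursors c1@3 c2@3 c3@6, authorship .12..3
After op 3 (add_cursor(2)): buffer="ubbwab" (len 6), cursors c4@2 c1@3 c2@3 c3@6, authorship .12..3
After op 4 (move_right): buffer="ubbwab" (len 6), cursors c4@3 c1@4 c2@4 c3@6, authorship .12..3
After op 5 (move_right): buffer="ubbwab" (len 6), cursors c4@4 c1@5 c2@5 c3@6, authorship .12..3
After op 6 (insert('u')): buffer="ubbwuauubu" (len 10), cursors c4@5 c1@8 c2@8 c3@10, authorship .12.4.1233
After op 7 (delete): buffer="ubbwab" (len 6), cursors c4@4 c1@5 c2@5 c3@6, authorship .12..3

Answer: 5 5 6 4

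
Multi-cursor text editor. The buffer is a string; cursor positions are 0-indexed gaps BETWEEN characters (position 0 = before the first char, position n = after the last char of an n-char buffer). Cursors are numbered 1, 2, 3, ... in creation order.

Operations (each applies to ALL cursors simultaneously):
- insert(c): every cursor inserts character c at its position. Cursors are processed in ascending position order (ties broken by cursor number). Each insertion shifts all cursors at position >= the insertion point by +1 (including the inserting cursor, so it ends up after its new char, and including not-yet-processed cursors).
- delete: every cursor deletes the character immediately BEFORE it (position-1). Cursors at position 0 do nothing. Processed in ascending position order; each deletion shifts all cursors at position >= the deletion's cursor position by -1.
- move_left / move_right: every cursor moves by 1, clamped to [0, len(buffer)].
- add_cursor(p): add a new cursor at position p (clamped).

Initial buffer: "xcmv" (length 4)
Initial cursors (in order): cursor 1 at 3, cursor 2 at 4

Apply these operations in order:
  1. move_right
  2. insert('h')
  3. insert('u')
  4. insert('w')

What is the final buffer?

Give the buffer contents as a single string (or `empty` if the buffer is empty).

Answer: xcmvhhuuww

Derivation:
After op 1 (move_right): buffer="xcmv" (len 4), cursors c1@4 c2@4, authorship ....
After op 2 (insert('h')): buffer="xcmvhh" (len 6), cursors c1@6 c2@6, authorship ....12
After op 3 (insert('u')): buffer="xcmvhhuu" (len 8), cursors c1@8 c2@8, authorship ....1212
After op 4 (insert('w')): buffer="xcmvhhuuww" (len 10), cursors c1@10 c2@10, authorship ....121212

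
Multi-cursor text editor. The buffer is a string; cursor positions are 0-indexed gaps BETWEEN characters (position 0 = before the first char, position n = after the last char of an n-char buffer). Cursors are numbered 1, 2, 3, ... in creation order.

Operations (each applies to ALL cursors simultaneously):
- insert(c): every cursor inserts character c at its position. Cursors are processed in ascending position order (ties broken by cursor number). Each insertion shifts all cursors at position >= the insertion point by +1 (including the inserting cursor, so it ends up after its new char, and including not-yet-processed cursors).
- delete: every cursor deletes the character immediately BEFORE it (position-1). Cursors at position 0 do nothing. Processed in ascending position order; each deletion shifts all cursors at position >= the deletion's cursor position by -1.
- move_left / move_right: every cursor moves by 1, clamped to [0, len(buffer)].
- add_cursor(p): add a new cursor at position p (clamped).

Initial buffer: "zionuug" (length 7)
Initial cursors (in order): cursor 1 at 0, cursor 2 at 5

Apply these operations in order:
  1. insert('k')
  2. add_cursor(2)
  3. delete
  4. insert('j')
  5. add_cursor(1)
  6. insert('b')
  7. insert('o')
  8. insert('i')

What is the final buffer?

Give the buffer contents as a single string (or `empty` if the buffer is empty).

Answer: jboijbbooiiionujboiug

Derivation:
After op 1 (insert('k')): buffer="kzionukug" (len 9), cursors c1@1 c2@7, authorship 1.....2..
After op 2 (add_cursor(2)): buffer="kzionukug" (len 9), cursors c1@1 c3@2 c2@7, authorship 1.....2..
After op 3 (delete): buffer="ionuug" (len 6), cursors c1@0 c3@0 c2@4, authorship ......
After op 4 (insert('j')): buffer="jjionujug" (len 9), cursors c1@2 c3@2 c2@7, authorship 13....2..
After op 5 (add_cursor(1)): buffer="jjionujug" (len 9), cursors c4@1 c1@2 c3@2 c2@7, authorship 13....2..
After op 6 (insert('b')): buffer="jbjbbionujbug" (len 13), cursors c4@2 c1@5 c3@5 c2@11, authorship 14313....22..
After op 7 (insert('o')): buffer="jbojbbooionujboug" (len 17), cursors c4@3 c1@8 c3@8 c2@15, authorship 14431313....222..
After op 8 (insert('i')): buffer="jboijbbooiiionujboiug" (len 21), cursors c4@4 c1@11 c3@11 c2@19, authorship 14443131313....2222..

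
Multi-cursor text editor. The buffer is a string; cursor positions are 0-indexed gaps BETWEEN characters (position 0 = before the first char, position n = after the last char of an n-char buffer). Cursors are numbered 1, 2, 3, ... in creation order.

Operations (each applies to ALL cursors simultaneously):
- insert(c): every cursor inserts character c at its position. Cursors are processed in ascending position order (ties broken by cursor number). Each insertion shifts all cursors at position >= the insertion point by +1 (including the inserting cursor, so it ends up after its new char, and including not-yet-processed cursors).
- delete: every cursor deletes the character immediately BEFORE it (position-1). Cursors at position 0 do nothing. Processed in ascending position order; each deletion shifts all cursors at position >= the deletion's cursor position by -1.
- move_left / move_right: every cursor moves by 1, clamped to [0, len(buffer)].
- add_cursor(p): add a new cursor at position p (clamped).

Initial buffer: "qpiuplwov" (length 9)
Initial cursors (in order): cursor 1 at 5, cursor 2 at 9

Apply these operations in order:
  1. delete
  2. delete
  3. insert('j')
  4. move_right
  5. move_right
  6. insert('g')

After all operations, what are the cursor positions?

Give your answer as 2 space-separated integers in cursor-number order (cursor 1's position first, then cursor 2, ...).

After op 1 (delete): buffer="qpiulwo" (len 7), cursors c1@4 c2@7, authorship .......
After op 2 (delete): buffer="qpilw" (len 5), cursors c1@3 c2@5, authorship .....
After op 3 (insert('j')): buffer="qpijlwj" (len 7), cursors c1@4 c2@7, authorship ...1..2
After op 4 (move_right): buffer="qpijlwj" (len 7), cursors c1@5 c2@7, authorship ...1..2
After op 5 (move_right): buffer="qpijlwj" (len 7), cursors c1@6 c2@7, authorship ...1..2
After op 6 (insert('g')): buffer="qpijlwgjg" (len 9), cursors c1@7 c2@9, authorship ...1..122

Answer: 7 9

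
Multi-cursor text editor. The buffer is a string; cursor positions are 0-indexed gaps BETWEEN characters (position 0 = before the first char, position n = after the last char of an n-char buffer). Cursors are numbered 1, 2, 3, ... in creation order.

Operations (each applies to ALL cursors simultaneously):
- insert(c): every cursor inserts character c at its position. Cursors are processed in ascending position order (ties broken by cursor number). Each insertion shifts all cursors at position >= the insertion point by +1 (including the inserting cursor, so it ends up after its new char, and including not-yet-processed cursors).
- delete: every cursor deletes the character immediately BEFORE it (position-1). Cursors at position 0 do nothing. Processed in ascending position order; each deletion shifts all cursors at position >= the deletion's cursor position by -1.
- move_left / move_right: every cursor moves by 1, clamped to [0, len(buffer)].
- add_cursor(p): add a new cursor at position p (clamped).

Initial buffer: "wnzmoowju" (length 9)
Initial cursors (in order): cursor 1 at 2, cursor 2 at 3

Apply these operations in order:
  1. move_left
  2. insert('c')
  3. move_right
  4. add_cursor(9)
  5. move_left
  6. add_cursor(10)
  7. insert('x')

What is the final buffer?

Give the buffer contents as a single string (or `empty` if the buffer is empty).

Answer: wcxncxzmooxwjxu

Derivation:
After op 1 (move_left): buffer="wnzmoowju" (len 9), cursors c1@1 c2@2, authorship .........
After op 2 (insert('c')): buffer="wcnczmoowju" (len 11), cursors c1@2 c2@4, authorship .1.2.......
After op 3 (move_right): buffer="wcnczmoowju" (len 11), cursors c1@3 c2@5, authorship .1.2.......
After op 4 (add_cursor(9)): buffer="wcnczmoowju" (len 11), cursors c1@3 c2@5 c3@9, authorship .1.2.......
After op 5 (move_left): buffer="wcnczmoowju" (len 11), cursors c1@2 c2@4 c3@8, authorship .1.2.......
After op 6 (add_cursor(10)): buffer="wcnczmoowju" (len 11), cursors c1@2 c2@4 c3@8 c4@10, authorship .1.2.......
After op 7 (insert('x')): buffer="wcxncxzmooxwjxu" (len 15), cursors c1@3 c2@6 c3@11 c4@14, authorship .11.22....3..4.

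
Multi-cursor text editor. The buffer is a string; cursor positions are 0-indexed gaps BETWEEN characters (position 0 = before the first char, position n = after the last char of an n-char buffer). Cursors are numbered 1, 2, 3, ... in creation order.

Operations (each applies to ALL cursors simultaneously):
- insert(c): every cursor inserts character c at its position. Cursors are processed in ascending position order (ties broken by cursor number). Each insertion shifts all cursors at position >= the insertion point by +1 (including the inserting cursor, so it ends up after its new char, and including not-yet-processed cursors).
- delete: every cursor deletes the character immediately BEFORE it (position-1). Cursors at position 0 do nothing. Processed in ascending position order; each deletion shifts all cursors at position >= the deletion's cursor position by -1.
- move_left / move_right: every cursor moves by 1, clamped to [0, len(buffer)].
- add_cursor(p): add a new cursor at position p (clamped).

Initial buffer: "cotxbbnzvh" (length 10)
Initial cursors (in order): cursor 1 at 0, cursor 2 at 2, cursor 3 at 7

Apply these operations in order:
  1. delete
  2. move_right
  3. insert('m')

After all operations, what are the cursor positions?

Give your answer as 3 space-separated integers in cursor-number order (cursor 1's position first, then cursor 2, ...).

Answer: 2 4 9

Derivation:
After op 1 (delete): buffer="ctxbbzvh" (len 8), cursors c1@0 c2@1 c3@5, authorship ........
After op 2 (move_right): buffer="ctxbbzvh" (len 8), cursors c1@1 c2@2 c3@6, authorship ........
After op 3 (insert('m')): buffer="cmtmxbbzmvh" (len 11), cursors c1@2 c2@4 c3@9, authorship .1.2....3..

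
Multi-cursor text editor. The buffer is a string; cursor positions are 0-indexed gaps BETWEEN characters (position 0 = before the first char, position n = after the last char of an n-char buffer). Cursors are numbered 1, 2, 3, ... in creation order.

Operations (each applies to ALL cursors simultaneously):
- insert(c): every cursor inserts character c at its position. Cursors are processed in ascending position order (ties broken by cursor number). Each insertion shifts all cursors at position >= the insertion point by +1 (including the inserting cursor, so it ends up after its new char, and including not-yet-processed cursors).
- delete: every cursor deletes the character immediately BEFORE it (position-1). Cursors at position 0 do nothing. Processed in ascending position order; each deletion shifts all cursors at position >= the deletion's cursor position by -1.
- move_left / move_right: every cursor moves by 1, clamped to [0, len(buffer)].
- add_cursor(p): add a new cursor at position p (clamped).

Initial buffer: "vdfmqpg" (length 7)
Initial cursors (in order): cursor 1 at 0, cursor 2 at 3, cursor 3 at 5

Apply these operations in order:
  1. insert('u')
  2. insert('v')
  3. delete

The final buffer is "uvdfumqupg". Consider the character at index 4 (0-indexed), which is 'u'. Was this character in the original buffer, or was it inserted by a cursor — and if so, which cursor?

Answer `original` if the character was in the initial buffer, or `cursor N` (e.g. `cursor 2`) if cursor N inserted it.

After op 1 (insert('u')): buffer="uvdfumqupg" (len 10), cursors c1@1 c2@5 c3@8, authorship 1...2..3..
After op 2 (insert('v')): buffer="uvvdfuvmquvpg" (len 13), cursors c1@2 c2@7 c3@11, authorship 11...22..33..
After op 3 (delete): buffer="uvdfumqupg" (len 10), cursors c1@1 c2@5 c3@8, authorship 1...2..3..
Authorship (.=original, N=cursor N): 1 . . . 2 . . 3 . .
Index 4: author = 2

Answer: cursor 2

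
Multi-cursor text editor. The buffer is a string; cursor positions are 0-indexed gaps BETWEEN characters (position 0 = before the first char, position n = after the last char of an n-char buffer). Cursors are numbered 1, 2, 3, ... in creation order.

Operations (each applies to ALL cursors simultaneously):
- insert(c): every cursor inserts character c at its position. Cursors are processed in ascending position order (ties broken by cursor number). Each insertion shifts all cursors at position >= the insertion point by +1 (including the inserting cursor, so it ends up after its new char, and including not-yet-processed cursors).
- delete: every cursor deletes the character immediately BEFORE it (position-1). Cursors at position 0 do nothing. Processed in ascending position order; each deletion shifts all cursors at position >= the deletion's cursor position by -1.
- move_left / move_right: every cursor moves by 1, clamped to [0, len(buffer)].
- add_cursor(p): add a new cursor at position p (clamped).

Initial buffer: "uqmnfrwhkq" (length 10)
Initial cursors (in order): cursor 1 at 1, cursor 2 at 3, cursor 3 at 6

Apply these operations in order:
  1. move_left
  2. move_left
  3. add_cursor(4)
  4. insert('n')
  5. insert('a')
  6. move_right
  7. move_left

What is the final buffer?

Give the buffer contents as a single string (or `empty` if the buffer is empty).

After op 1 (move_left): buffer="uqmnfrwhkq" (len 10), cursors c1@0 c2@2 c3@5, authorship ..........
After op 2 (move_left): buffer="uqmnfrwhkq" (len 10), cursors c1@0 c2@1 c3@4, authorship ..........
After op 3 (add_cursor(4)): buffer="uqmnfrwhkq" (len 10), cursors c1@0 c2@1 c3@4 c4@4, authorship ..........
After op 4 (insert('n')): buffer="nunqmnnnfrwhkq" (len 14), cursors c1@1 c2@3 c3@8 c4@8, authorship 1.2...34......
After op 5 (insert('a')): buffer="naunaqmnnnaafrwhkq" (len 18), cursors c1@2 c2@5 c3@12 c4@12, authorship 11.22...3434......
After op 6 (move_right): buffer="naunaqmnnnaafrwhkq" (len 18), cursors c1@3 c2@6 c3@13 c4@13, authorship 11.22...3434......
After op 7 (move_left): buffer="naunaqmnnnaafrwhkq" (len 18), cursors c1@2 c2@5 c3@12 c4@12, authorship 11.22...3434......

Answer: naunaqmnnnaafrwhkq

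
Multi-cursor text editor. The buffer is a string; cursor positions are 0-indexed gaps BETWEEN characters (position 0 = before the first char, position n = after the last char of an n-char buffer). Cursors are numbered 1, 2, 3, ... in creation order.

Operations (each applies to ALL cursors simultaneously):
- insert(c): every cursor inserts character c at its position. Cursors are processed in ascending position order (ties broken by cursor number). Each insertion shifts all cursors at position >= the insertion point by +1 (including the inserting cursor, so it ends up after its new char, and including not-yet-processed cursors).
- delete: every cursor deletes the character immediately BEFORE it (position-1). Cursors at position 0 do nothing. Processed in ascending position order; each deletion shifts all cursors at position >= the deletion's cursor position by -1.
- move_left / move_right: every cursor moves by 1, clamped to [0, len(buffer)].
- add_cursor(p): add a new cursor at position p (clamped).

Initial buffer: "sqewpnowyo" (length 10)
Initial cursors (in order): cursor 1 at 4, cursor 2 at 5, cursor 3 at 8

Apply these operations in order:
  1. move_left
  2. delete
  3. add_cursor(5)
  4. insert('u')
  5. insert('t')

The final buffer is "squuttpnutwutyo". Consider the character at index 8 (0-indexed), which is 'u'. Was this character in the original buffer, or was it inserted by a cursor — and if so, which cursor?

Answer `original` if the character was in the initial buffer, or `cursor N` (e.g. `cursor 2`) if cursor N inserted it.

After op 1 (move_left): buffer="sqewpnowyo" (len 10), cursors c1@3 c2@4 c3@7, authorship ..........
After op 2 (delete): buffer="sqpnwyo" (len 7), cursors c1@2 c2@2 c3@4, authorship .......
After op 3 (add_cursor(5)): buffer="sqpnwyo" (len 7), cursors c1@2 c2@2 c3@4 c4@5, authorship .......
After op 4 (insert('u')): buffer="squupnuwuyo" (len 11), cursors c1@4 c2@4 c3@7 c4@9, authorship ..12..3.4..
After op 5 (insert('t')): buffer="squuttpnutwutyo" (len 15), cursors c1@6 c2@6 c3@10 c4@13, authorship ..1212..33.44..
Authorship (.=original, N=cursor N): . . 1 2 1 2 . . 3 3 . 4 4 . .
Index 8: author = 3

Answer: cursor 3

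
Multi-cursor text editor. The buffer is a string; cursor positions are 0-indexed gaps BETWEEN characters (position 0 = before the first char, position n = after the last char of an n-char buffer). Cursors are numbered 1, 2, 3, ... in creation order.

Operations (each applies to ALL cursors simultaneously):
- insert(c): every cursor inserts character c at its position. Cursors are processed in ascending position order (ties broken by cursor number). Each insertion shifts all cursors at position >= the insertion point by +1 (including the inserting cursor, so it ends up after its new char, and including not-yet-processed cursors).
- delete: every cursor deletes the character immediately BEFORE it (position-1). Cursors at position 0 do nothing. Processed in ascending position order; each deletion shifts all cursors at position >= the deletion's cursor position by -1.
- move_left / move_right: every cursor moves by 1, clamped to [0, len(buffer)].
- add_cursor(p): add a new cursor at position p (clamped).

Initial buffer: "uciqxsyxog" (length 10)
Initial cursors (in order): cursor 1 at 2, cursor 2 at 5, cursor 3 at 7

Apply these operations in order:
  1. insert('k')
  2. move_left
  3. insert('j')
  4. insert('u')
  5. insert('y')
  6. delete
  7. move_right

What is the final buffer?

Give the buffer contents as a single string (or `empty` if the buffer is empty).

Answer: ucjukiqxjuksyjukxog

Derivation:
After op 1 (insert('k')): buffer="uckiqxksykxog" (len 13), cursors c1@3 c2@7 c3@10, authorship ..1...2..3...
After op 2 (move_left): buffer="uckiqxksykxog" (len 13), cursors c1@2 c2@6 c3@9, authorship ..1...2..3...
After op 3 (insert('j')): buffer="ucjkiqxjksyjkxog" (len 16), cursors c1@3 c2@8 c3@12, authorship ..11...22..33...
After op 4 (insert('u')): buffer="ucjukiqxjuksyjukxog" (len 19), cursors c1@4 c2@10 c3@15, authorship ..111...222..333...
After op 5 (insert('y')): buffer="ucjuykiqxjuyksyjuykxog" (len 22), cursors c1@5 c2@12 c3@18, authorship ..1111...2222..3333...
After op 6 (delete): buffer="ucjukiqxjuksyjukxog" (len 19), cursors c1@4 c2@10 c3@15, authorship ..111...222..333...
After op 7 (move_right): buffer="ucjukiqxjuksyjukxog" (len 19), cursors c1@5 c2@11 c3@16, authorship ..111...222..333...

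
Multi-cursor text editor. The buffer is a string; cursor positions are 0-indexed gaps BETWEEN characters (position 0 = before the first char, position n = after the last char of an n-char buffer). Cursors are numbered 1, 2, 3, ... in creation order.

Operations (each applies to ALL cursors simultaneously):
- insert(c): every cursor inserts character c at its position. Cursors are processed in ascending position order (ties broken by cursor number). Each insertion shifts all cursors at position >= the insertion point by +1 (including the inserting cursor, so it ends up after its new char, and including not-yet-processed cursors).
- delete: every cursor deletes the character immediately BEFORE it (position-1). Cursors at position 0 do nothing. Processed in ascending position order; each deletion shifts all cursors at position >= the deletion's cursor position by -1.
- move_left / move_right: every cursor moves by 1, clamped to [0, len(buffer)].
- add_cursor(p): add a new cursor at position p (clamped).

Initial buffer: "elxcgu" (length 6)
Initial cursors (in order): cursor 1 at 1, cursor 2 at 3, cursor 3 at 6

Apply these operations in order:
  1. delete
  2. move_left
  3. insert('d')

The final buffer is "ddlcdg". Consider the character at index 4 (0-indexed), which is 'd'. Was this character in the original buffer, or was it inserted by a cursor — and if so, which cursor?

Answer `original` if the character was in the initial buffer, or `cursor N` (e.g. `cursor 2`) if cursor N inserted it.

Answer: cursor 3

Derivation:
After op 1 (delete): buffer="lcg" (len 3), cursors c1@0 c2@1 c3@3, authorship ...
After op 2 (move_left): buffer="lcg" (len 3), cursors c1@0 c2@0 c3@2, authorship ...
After op 3 (insert('d')): buffer="ddlcdg" (len 6), cursors c1@2 c2@2 c3@5, authorship 12..3.
Authorship (.=original, N=cursor N): 1 2 . . 3 .
Index 4: author = 3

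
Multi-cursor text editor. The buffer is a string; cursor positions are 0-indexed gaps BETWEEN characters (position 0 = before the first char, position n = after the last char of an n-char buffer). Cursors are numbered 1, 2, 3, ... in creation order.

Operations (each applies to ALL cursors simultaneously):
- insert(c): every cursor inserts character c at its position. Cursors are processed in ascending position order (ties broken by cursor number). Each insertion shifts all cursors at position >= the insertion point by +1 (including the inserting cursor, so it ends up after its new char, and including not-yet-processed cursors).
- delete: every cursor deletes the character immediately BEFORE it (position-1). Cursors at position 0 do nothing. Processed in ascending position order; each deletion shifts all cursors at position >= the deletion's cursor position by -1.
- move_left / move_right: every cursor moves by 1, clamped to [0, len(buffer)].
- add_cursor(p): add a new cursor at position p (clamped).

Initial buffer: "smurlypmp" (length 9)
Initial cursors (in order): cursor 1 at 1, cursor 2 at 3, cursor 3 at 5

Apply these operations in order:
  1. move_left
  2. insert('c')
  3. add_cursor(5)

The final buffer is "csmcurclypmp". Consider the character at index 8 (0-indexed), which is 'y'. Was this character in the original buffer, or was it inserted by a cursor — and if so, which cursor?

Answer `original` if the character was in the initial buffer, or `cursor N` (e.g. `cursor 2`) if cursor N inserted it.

Answer: original

Derivation:
After op 1 (move_left): buffer="smurlypmp" (len 9), cursors c1@0 c2@2 c3@4, authorship .........
After op 2 (insert('c')): buffer="csmcurclypmp" (len 12), cursors c1@1 c2@4 c3@7, authorship 1..2..3.....
After op 3 (add_cursor(5)): buffer="csmcurclypmp" (len 12), cursors c1@1 c2@4 c4@5 c3@7, authorship 1..2..3.....
Authorship (.=original, N=cursor N): 1 . . 2 . . 3 . . . . .
Index 8: author = original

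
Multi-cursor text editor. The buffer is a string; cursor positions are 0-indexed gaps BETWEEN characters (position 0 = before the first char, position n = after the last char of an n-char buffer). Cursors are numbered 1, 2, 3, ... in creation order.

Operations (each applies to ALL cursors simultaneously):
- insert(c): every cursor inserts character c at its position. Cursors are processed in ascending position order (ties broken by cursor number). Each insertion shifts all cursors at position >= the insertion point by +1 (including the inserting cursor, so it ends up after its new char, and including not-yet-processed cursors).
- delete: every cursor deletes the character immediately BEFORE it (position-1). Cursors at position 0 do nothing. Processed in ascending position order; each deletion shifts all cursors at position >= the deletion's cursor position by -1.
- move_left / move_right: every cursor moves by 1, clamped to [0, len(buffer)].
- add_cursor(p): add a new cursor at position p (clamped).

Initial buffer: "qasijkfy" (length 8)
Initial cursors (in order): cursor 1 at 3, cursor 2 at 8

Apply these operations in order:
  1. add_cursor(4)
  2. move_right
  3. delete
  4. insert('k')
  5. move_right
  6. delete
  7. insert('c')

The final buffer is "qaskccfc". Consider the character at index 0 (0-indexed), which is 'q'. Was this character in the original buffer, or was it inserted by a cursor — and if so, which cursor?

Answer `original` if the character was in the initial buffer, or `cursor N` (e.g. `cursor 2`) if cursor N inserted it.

Answer: original

Derivation:
After op 1 (add_cursor(4)): buffer="qasijkfy" (len 8), cursors c1@3 c3@4 c2@8, authorship ........
After op 2 (move_right): buffer="qasijkfy" (len 8), cursors c1@4 c3@5 c2@8, authorship ........
After op 3 (delete): buffer="qaskf" (len 5), cursors c1@3 c3@3 c2@5, authorship .....
After op 4 (insert('k')): buffer="qaskkkfk" (len 8), cursors c1@5 c3@5 c2@8, authorship ...13..2
After op 5 (move_right): buffer="qaskkkfk" (len 8), cursors c1@6 c3@6 c2@8, authorship ...13..2
After op 6 (delete): buffer="qaskf" (len 5), cursors c1@4 c3@4 c2@5, authorship ...1.
After op 7 (insert('c')): buffer="qaskccfc" (len 8), cursors c1@6 c3@6 c2@8, authorship ...113.2
Authorship (.=original, N=cursor N): . . . 1 1 3 . 2
Index 0: author = original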